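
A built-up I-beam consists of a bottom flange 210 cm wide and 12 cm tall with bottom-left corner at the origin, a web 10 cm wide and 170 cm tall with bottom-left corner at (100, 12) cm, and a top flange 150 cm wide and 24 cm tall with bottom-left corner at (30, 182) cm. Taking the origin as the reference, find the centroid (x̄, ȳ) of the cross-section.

x̄ = 105.00 cm, ȳ = 112.33 cm

bottom flange: A = 210 × 12 = 2520.00, centroid at (105.00, 6.00).
web: A = 10 × 170 = 1700.00, centroid at (105.00, 97.00).
top flange: A = 150 × 24 = 3600.00, centroid at (105.00, 194.00).
ΣA = 7820.00 cm², ΣAx̄ = 821100.00 cm³, ΣAȳ = 878420.00 cm³.
x̄ = 821100.00/7820.00 = 105.00 cm; ȳ = 878420.00/7820.00 = 112.33 cm.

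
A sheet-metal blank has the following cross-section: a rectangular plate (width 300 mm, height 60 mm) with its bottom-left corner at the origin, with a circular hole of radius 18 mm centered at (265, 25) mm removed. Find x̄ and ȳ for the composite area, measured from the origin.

Part | A | x̄ᵢ | ȳᵢ | A·x̄ᵢ | A·ȳᵢ
plate | 18000.00 | 150.00 | 30.00 | 2700000.00 | 540000.00
hole | -1017.88 | 265.00 | 25.00 | -269737.15 | -25446.90
Σ | 16982.12 |  |  | 2430262.85 | 514553.10
x̄ = 2430262.85 / 16982.12 = 143.11 mm
ȳ = 514553.10 / 16982.12 = 30.30 mm

x̄ = 143.11 mm, ȳ = 30.30 mm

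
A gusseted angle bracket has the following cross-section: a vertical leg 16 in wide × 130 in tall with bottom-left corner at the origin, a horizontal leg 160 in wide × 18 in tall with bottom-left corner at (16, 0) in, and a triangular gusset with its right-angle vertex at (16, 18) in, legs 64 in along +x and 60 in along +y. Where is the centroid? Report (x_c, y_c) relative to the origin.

vertical leg: A = 16 × 130 = 2080.00, centroid at (8.00, 65.00).
horizontal leg: A = 160 × 18 = 2880.00, centroid at (96.00, 9.00).
gusset: A = ½·64·60 = 1920.00, centroid at (37.33, 38.00).
ΣA = 6880.00 in²
ΣAx_c = (2080.00)(8.00) + (2880.00)(96.00) + (1920.00)(37.33) = 364800.00 in³
ΣAy_c = (2080.00)(65.00) + (2880.00)(9.00) + (1920.00)(38.00) = 234080.00 in³
x_c = 364800.00 / 6880.00 = 53.02 in
y_c = 234080.00 / 6880.00 = 34.02 in

x_c = 53.02 in, y_c = 34.02 in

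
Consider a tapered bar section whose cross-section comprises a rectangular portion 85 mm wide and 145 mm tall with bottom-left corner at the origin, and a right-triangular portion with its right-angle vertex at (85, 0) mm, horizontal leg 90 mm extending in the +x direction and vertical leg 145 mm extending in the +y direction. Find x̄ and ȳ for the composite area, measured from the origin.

rectangular portion: A = 85 × 145 = 12325.00, centroid at (42.50, 72.50).
triangular portion: A = ½·90·145 = 6525.00, centroid at (115.00, 48.33).
ΣA = 18850.00 mm², ΣAx̄ = 1274187.50 mm³, ΣAȳ = 1208937.50 mm³.
x̄ = 1274187.50/18850.00 = 67.60 mm; ȳ = 1208937.50/18850.00 = 64.13 mm.

x̄ = 67.60 mm, ȳ = 64.13 mm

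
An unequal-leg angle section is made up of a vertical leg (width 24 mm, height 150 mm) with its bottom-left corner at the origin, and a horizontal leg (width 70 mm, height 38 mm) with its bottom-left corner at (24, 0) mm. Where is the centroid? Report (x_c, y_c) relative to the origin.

x_c = 31.97 mm, y_c = 51.20 mm

Part | A | x̄ᵢ | ȳᵢ | A·x̄ᵢ | A·ȳᵢ
vertical leg | 3600.00 | 12.00 | 75.00 | 43200.00 | 270000.00
horizontal leg | 2660.00 | 59.00 | 19.00 | 156940.00 | 50540.00
Σ | 6260.00 |  |  | 200140.00 | 320540.00
x_c = 200140.00 / 6260.00 = 31.97 mm
y_c = 320540.00 / 6260.00 = 51.20 mm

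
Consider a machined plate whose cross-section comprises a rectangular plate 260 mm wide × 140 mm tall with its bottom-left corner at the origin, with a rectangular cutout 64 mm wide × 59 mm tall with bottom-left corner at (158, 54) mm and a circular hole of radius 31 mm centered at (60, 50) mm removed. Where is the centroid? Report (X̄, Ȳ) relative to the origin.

X̄ = 129.49 mm, Ȳ = 70.32 mm

Part | A | x̄ᵢ | ȳᵢ | A·x̄ᵢ | A·ȳᵢ
plate | 36400.00 | 130.00 | 70.00 | 4732000.00 | 2548000.00
hole 1 | -3776.00 | 190.00 | 83.50 | -717440.00 | -315296.00
hole 2 | -3019.07 | 60.00 | 50.00 | -181144.23 | -150953.53
Σ | 29604.93 |  |  | 3833415.77 | 2081750.47
X̄ = 3833415.77 / 29604.93 = 129.49 mm
Ȳ = 2081750.47 / 29604.93 = 70.32 mm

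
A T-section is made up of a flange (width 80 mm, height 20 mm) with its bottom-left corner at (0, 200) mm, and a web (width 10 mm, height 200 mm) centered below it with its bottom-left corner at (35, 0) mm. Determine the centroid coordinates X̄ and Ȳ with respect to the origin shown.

web: A = 10 × 200 = 2000.00, centroid at (40.00, 100.00).
flange: A = 80 × 20 = 1600.00, centroid at (40.00, 210.00).
ΣA = 3600.00 mm²
ΣAX̄ = (2000.00)(40.00) + (1600.00)(40.00) = 144000.00 mm³
ΣAȲ = (2000.00)(100.00) + (1600.00)(210.00) = 536000.00 mm³
X̄ = 144000.00 / 3600.00 = 40.00 mm
Ȳ = 536000.00 / 3600.00 = 148.89 mm

X̄ = 40.00 mm, Ȳ = 148.89 mm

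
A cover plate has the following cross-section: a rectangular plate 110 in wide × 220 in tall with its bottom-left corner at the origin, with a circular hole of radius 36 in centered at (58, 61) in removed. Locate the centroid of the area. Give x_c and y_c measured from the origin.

x_c = 54.39 in, y_c = 119.91 in

Part | A | x̄ᵢ | ȳᵢ | A·x̄ᵢ | A·ȳᵢ
plate | 24200.00 | 55.00 | 110.00 | 1331000.00 | 2662000.00
hole | -4071.50 | 58.00 | 61.00 | -236147.24 | -248361.75
Σ | 20128.50 |  |  | 1094852.76 | 2413638.25
x_c = 1094852.76 / 20128.50 = 54.39 in
y_c = 2413638.25 / 20128.50 = 119.91 in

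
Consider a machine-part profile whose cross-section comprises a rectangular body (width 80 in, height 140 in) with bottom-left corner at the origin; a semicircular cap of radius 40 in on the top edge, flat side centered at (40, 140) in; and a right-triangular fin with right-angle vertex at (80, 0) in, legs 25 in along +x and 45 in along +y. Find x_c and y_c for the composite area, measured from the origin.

x_c = 41.90 in, y_c = 83.15 in

rectangular body: A = 80 × 140 = 11200.00, centroid at (40.00, 70.00).
semicircular top: A = ½π·40² = 2513.27, centroid at (40.00, 156.98).
triangular fin: A = ½·25·45 = 562.50, centroid at (88.33, 15.00).
ΣA = 14275.77 in², ΣAx_c = 598218.46 in³, ΣAy_c = 1186962.54 in³.
x_c = 598218.46/14275.77 = 41.90 in; y_c = 1186962.54/14275.77 = 83.15 in.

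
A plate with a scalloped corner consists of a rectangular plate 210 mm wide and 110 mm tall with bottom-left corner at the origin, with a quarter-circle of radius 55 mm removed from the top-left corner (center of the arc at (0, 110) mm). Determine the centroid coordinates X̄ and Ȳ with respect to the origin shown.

X̄ = 114.36 mm, Ȳ = 51.37 mm

plate: A = 210 × 110 = 23100.00, centroid at (105.00, 55.00).
removed quarter-circle: A = −¼π·55² = -2375.83, centroid at (23.34, 86.66).
ΣA = 20724.17 mm², ΣAX̄ = 2370041.67 mm³, ΣAȲ = 1064617.09 mm³.
X̄ = 2370041.67/20724.17 = 114.36 mm; Ȳ = 1064617.09/20724.17 = 51.37 mm.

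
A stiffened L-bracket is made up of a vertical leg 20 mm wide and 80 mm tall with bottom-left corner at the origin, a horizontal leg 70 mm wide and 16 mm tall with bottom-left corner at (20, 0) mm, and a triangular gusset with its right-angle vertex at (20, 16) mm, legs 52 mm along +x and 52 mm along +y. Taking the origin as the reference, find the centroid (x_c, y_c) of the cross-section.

x_c = 31.45 mm, y_c = 28.98 mm

vertical leg: A = 20 × 80 = 1600.00, centroid at (10.00, 40.00).
horizontal leg: A = 70 × 16 = 1120.00, centroid at (55.00, 8.00).
gusset: A = ½·52·52 = 1352.00, centroid at (37.33, 33.33).
ΣA = 4072.00 mm²
ΣAx_c = (1600.00)(10.00) + (1120.00)(55.00) + (1352.00)(37.33) = 128074.67 mm³
ΣAy_c = (1600.00)(40.00) + (1120.00)(8.00) + (1352.00)(33.33) = 118026.67 mm³
x_c = 128074.67 / 4072.00 = 31.45 mm
y_c = 118026.67 / 4072.00 = 28.98 mm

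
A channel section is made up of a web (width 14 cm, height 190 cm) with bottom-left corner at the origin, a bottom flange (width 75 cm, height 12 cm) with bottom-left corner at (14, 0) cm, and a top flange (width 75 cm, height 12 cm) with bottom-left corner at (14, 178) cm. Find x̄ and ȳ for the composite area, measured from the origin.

x̄ = 24.96 cm, ȳ = 95.00 cm

web: A = 14 × 190 = 2660.00, centroid at (7.00, 95.00).
bottom flange: A = 75 × 12 = 900.00, centroid at (51.50, 6.00).
top flange: A = 75 × 12 = 900.00, centroid at (51.50, 184.00).
ΣA = 4460.00 cm²
ΣAx̄ = (2660.00)(7.00) + (900.00)(51.50) + (900.00)(51.50) = 111320.00 cm³
ΣAȳ = (2660.00)(95.00) + (900.00)(6.00) + (900.00)(184.00) = 423700.00 cm³
x̄ = 111320.00 / 4460.00 = 24.96 cm
ȳ = 423700.00 / 4460.00 = 95.00 cm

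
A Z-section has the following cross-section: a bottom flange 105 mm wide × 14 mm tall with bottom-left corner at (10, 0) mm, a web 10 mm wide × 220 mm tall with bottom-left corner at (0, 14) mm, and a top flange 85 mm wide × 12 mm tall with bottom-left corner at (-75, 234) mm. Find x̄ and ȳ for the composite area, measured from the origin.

x̄ = 14.87 mm, ȳ = 112.56 mm

Part | A | x̄ᵢ | ȳᵢ | A·x̄ᵢ | A·ȳᵢ
bottom flange | 1470.00 | 62.50 | 7.00 | 91875.00 | 10290.00
web | 2200.00 | 5.00 | 124.00 | 11000.00 | 272800.00
top flange | 1020.00 | -32.50 | 240.00 | -33150.00 | 244800.00
Σ | 4690.00 |  |  | 69725.00 | 527890.00
x̄ = 69725.00 / 4690.00 = 14.87 mm
ȳ = 527890.00 / 4690.00 = 112.56 mm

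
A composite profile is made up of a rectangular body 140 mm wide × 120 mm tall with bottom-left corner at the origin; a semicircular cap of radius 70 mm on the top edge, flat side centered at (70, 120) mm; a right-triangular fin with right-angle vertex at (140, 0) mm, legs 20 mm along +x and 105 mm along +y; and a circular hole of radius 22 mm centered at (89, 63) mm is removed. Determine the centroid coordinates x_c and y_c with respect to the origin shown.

x_c = 72.15 mm, y_c = 87.46 mm

rectangular body: A = 140 × 120 = 16800.00, centroid at (70.00, 60.00).
semicircular top: A = ½π·70² = 7696.90, centroid at (70.00, 149.71).
triangular fin: A = ½·20·105 = 1050.00, centroid at (146.67, 35.00).
hole: A = −π·22² = -1520.53, centroid at (89.00, 63.00).
ΣA = 24026.37 mm²
ΣAx_c = (16800.00)(70.00) + (7696.90)(70.00) + (1050.00)(146.67) + (-1520.53)(89.00) = 1733455.89 mm³
ΣAy_c = (16800.00)(60.00) + (7696.90)(149.71) + (1050.00)(35.00) + (-1520.53)(63.00) = 2101251.46 mm³
x_c = 1733455.89 / 24026.37 = 72.15 mm
y_c = 2101251.46 / 24026.37 = 87.46 mm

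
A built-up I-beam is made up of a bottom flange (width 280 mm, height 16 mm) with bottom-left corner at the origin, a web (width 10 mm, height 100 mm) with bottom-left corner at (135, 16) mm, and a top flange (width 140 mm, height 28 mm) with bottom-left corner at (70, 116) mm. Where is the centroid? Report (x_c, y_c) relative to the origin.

x_c = 140.00 mm, y_c = 65.05 mm

bottom flange: A = 280 × 16 = 4480.00, centroid at (140.00, 8.00).
web: A = 10 × 100 = 1000.00, centroid at (140.00, 66.00).
top flange: A = 140 × 28 = 3920.00, centroid at (140.00, 130.00).
ΣA = 9400.00 mm²
ΣAx_c = (4480.00)(140.00) + (1000.00)(140.00) + (3920.00)(140.00) = 1316000.00 mm³
ΣAy_c = (4480.00)(8.00) + (1000.00)(66.00) + (3920.00)(130.00) = 611440.00 mm³
x_c = 1316000.00 / 9400.00 = 140.00 mm
y_c = 611440.00 / 9400.00 = 65.05 mm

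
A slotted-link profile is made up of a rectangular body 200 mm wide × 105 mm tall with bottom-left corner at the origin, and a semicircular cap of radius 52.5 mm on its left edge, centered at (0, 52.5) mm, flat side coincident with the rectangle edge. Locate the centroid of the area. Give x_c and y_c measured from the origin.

x_c = 79.10 mm, y_c = 52.50 mm

Part | A | x̄ᵢ | ȳᵢ | A·x̄ᵢ | A·ȳᵢ
rectangular body | 21000.00 | 100.00 | 52.50 | 2100000.00 | 1102500.00
semicircular end | 4329.51 | -22.28 | 52.50 | -96468.75 | 227299.14
Σ | 25329.51 |  |  | 2003531.25 | 1329799.14
x_c = 2003531.25 / 25329.51 = 79.10 mm
y_c = 1329799.14 / 25329.51 = 52.50 mm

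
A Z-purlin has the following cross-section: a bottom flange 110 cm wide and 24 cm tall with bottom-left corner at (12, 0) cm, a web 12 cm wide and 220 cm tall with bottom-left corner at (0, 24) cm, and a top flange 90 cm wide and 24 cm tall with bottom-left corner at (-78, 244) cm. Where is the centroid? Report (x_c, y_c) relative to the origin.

x_c = 16.32 cm, y_c = 126.13 cm

bottom flange: A = 110 × 24 = 2640.00, centroid at (67.00, 12.00).
web: A = 12 × 220 = 2640.00, centroid at (6.00, 134.00).
top flange: A = 90 × 24 = 2160.00, centroid at (-33.00, 256.00).
ΣA = 7440.00 cm²
ΣAx_c = (2640.00)(67.00) + (2640.00)(6.00) + (2160.00)(-33.00) = 121440.00 cm³
ΣAy_c = (2640.00)(12.00) + (2640.00)(134.00) + (2160.00)(256.00) = 938400.00 cm³
x_c = 121440.00 / 7440.00 = 16.32 cm
y_c = 938400.00 / 7440.00 = 126.13 cm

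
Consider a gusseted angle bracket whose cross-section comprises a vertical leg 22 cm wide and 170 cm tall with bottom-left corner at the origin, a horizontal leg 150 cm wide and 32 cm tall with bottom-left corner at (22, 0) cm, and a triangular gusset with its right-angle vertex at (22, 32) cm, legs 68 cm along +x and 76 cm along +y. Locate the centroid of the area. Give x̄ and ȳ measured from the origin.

vertical leg: A = 22 × 170 = 3740.00, centroid at (11.00, 85.00).
horizontal leg: A = 150 × 32 = 4800.00, centroid at (97.00, 16.00).
gusset: A = ½·68·76 = 2584.00, centroid at (44.67, 57.33).
ΣA = 11124.00 cm², ΣAx̄ = 622158.67 cm³, ΣAȳ = 542849.33 cm³.
x̄ = 622158.67/11124.00 = 55.93 cm; ȳ = 542849.33/11124.00 = 48.80 cm.

x̄ = 55.93 cm, ȳ = 48.80 cm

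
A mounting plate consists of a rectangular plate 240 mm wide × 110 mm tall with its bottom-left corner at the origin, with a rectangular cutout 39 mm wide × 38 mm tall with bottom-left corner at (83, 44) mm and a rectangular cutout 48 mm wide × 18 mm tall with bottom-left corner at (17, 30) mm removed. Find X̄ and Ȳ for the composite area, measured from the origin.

X̄ = 123.92 mm, Ȳ = 55.08 mm

plate: A = 240 × 110 = 26400.00, centroid at (120.00, 55.00).
hole 1: A = −(39 × 38) = -1482.00, centroid at (102.50, 63.00).
hole 2: A = −(48 × 18) = -864.00, centroid at (41.00, 39.00).
ΣA = 24054.00 mm²
ΣAX̄ = (26400.00)(120.00) + (-1482.00)(102.50) + (-864.00)(41.00) = 2980671.00 mm³
ΣAȲ = (26400.00)(55.00) + (-1482.00)(63.00) + (-864.00)(39.00) = 1324938.00 mm³
X̄ = 2980671.00 / 24054.00 = 123.92 mm
Ȳ = 1324938.00 / 24054.00 = 55.08 mm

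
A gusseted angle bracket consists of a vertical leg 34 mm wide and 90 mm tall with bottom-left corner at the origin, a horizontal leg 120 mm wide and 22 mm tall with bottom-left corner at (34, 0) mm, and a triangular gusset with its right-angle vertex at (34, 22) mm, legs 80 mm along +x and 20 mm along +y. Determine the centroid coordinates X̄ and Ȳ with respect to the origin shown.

vertical leg: A = 34 × 90 = 3060.00, centroid at (17.00, 45.00).
horizontal leg: A = 120 × 22 = 2640.00, centroid at (94.00, 11.00).
gusset: A = ½·80·20 = 800.00, centroid at (60.67, 28.67).
ΣA = 6500.00 mm², ΣAX̄ = 348713.33 mm³, ΣAȲ = 189673.33 mm³.
X̄ = 348713.33/6500.00 = 53.65 mm; Ȳ = 189673.33/6500.00 = 29.18 mm.

X̄ = 53.65 mm, Ȳ = 29.18 mm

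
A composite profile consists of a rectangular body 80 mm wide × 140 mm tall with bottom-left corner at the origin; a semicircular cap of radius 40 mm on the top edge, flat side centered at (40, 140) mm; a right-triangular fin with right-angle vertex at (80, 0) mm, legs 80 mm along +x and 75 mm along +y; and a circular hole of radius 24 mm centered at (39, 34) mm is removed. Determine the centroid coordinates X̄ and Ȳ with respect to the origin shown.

Part | A | x̄ᵢ | ȳᵢ | A·x̄ᵢ | A·ȳᵢ
rectangular body | 11200.00 | 40.00 | 70.00 | 448000.00 | 784000.00
semicircular top | 2513.27 | 40.00 | 156.98 | 100530.96 | 394525.04
triangular fin | 3000.00 | 106.67 | 25.00 | 320000.00 | 75000.00
hole | -1809.56 | 39.00 | 34.00 | -70572.74 | -61524.95
Σ | 14903.72 |  |  | 797958.23 | 1192000.09
X̄ = 797958.23 / 14903.72 = 53.54 mm
Ȳ = 1192000.09 / 14903.72 = 79.98 mm

X̄ = 53.54 mm, Ȳ = 79.98 mm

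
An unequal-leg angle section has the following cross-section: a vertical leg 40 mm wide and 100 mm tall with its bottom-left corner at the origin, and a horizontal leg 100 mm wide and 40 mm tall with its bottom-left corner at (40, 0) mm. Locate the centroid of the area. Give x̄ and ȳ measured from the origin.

vertical leg: A = 40 × 100 = 4000.00, centroid at (20.00, 50.00).
horizontal leg: A = 100 × 40 = 4000.00, centroid at (90.00, 20.00).
ΣA = 8000.00 mm², ΣAx̄ = 440000.00 mm³, ΣAȳ = 280000.00 mm³.
x̄ = 440000.00/8000.00 = 55.00 mm; ȳ = 280000.00/8000.00 = 35.00 mm.

x̄ = 55.00 mm, ȳ = 35.00 mm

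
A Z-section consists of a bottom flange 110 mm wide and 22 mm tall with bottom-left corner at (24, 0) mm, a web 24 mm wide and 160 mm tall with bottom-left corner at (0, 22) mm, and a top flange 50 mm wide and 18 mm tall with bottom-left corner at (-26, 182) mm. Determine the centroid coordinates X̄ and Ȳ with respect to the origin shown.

X̄ = 33.01 mm, Ȳ = 82.43 mm

bottom flange: A = 110 × 22 = 2420.00, centroid at (79.00, 11.00).
web: A = 24 × 160 = 3840.00, centroid at (12.00, 102.00).
top flange: A = 50 × 18 = 900.00, centroid at (-1.00, 191.00).
ΣA = 7160.00 mm², ΣAX̄ = 236360.00 mm³, ΣAȲ = 590200.00 mm³.
X̄ = 236360.00/7160.00 = 33.01 mm; Ȳ = 590200.00/7160.00 = 82.43 mm.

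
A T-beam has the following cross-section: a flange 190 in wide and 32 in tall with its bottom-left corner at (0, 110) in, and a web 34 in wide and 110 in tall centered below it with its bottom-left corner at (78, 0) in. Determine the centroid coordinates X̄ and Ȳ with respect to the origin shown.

X̄ = 95.00 in, Ȳ = 98.96 in

web: A = 34 × 110 = 3740.00, centroid at (95.00, 55.00).
flange: A = 190 × 32 = 6080.00, centroid at (95.00, 126.00).
ΣA = 9820.00 in²
ΣAX̄ = (3740.00)(95.00) + (6080.00)(95.00) = 932900.00 in³
ΣAȲ = (3740.00)(55.00) + (6080.00)(126.00) = 971780.00 in³
X̄ = 932900.00 / 9820.00 = 95.00 in
Ȳ = 971780.00 / 9820.00 = 98.96 in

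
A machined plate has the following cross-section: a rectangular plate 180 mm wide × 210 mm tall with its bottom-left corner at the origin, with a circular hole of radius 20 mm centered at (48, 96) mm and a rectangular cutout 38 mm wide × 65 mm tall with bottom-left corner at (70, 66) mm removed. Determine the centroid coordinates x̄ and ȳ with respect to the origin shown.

plate: A = 180 × 210 = 37800.00, centroid at (90.00, 105.00).
hole 1: A = −π·20² = -1256.64, centroid at (48.00, 96.00).
hole 2: A = −(38 × 65) = -2470.00, centroid at (89.00, 98.50).
ΣA = 34073.36 mm², ΣAx̄ = 3121851.42 mm³, ΣAȳ = 3605067.84 mm³.
x̄ = 3121851.42/34073.36 = 91.62 mm; ȳ = 3605067.84/34073.36 = 105.80 mm.

x̄ = 91.62 mm, ȳ = 105.80 mm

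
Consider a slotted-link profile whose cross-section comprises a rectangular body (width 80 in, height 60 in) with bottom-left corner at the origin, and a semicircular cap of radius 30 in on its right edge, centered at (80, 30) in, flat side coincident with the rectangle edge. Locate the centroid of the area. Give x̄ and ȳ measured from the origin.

rectangular body: A = 80 × 60 = 4800.00, centroid at (40.00, 30.00).
semicircular end: A = ½π·30² = 1413.72, centroid at (92.73, 30.00).
ΣA = 6213.72 in², ΣAx̄ = 323097.34 in³, ΣAȳ = 186411.50 in³.
x̄ = 323097.34/6213.72 = 52.00 in; ȳ = 186411.50/6213.72 = 30.00 in.

x̄ = 52.00 in, ȳ = 30.00 in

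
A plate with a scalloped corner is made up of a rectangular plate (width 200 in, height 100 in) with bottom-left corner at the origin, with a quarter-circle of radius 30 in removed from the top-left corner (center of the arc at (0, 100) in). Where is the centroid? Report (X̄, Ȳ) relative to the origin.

plate: A = 200 × 100 = 20000.00, centroid at (100.00, 50.00).
removed quarter-circle: A = −¼π·30² = -706.86, centroid at (12.73, 87.27).
ΣA = 19293.14 in²
ΣAX̄ = (20000.00)(100.00) + (-706.86)(12.73) = 1991000.00 in³
ΣAȲ = (20000.00)(50.00) + (-706.86)(87.27) = 938314.17 in³
X̄ = 1991000.00 / 19293.14 = 103.20 in
Ȳ = 938314.17 / 19293.14 = 48.63 in

X̄ = 103.20 in, Ȳ = 48.63 in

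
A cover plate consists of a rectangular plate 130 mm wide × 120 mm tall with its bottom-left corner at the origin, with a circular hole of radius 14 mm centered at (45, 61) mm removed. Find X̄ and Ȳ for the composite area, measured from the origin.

X̄ = 65.82 mm, Ȳ = 59.96 mm

Part | A | x̄ᵢ | ȳᵢ | A·x̄ᵢ | A·ȳᵢ
plate | 15600.00 | 65.00 | 60.00 | 1014000.00 | 936000.00
hole | -615.75 | 45.00 | 61.00 | -27708.85 | -37560.88
Σ | 14984.25 |  |  | 986291.15 | 898439.12
X̄ = 986291.15 / 14984.25 = 65.82 mm
Ȳ = 898439.12 / 14984.25 = 59.96 mm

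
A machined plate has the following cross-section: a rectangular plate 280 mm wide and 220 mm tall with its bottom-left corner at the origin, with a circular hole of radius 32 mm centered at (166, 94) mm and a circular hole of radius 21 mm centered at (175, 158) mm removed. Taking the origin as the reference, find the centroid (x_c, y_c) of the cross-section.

Part | A | x̄ᵢ | ȳᵢ | A·x̄ᵢ | A·ȳᵢ
plate | 61600.00 | 140.00 | 110.00 | 8624000.00 | 6776000.00
hole 1 | -3216.99 | 166.00 | 94.00 | -534020.49 | -302397.14
hole 2 | -1385.44 | 175.00 | 158.00 | -242452.41 | -218899.89
Σ | 56997.57 |  |  | 7847527.10 | 6254702.96
x_c = 7847527.10 / 56997.57 = 137.68 mm
y_c = 6254702.96 / 56997.57 = 109.74 mm

x_c = 137.68 mm, y_c = 109.74 mm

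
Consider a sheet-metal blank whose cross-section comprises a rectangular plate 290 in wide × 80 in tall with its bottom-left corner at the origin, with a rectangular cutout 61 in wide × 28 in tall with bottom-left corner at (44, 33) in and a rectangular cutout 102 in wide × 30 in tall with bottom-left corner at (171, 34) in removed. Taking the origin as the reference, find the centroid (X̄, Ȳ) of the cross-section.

plate: A = 290 × 80 = 23200.00, centroid at (145.00, 40.00).
hole 1: A = −(61 × 28) = -1708.00, centroid at (74.50, 47.00).
hole 2: A = −(102 × 30) = -3060.00, centroid at (222.00, 49.00).
ΣA = 18432.00 in²
ΣAX̄ = (23200.00)(145.00) + (-1708.00)(74.50) + (-3060.00)(222.00) = 2557434.00 in³
ΣAȲ = (23200.00)(40.00) + (-1708.00)(47.00) + (-3060.00)(49.00) = 697784.00 in³
X̄ = 2557434.00 / 18432.00 = 138.75 in
Ȳ = 697784.00 / 18432.00 = 37.86 in

X̄ = 138.75 in, Ȳ = 37.86 in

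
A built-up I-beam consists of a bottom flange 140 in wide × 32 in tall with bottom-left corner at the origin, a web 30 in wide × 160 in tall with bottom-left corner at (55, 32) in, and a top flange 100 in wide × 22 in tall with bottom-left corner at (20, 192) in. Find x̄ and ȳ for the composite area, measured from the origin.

bottom flange: A = 140 × 32 = 4480.00, centroid at (70.00, 16.00).
web: A = 30 × 160 = 4800.00, centroid at (70.00, 112.00).
top flange: A = 100 × 22 = 2200.00, centroid at (70.00, 203.00).
ΣA = 11480.00 in²
ΣAx̄ = (4480.00)(70.00) + (4800.00)(70.00) + (2200.00)(70.00) = 803600.00 in³
ΣAȳ = (4480.00)(16.00) + (4800.00)(112.00) + (2200.00)(203.00) = 1055880.00 in³
x̄ = 803600.00 / 11480.00 = 70.00 in
ȳ = 1055880.00 / 11480.00 = 91.98 in

x̄ = 70.00 in, ȳ = 91.98 in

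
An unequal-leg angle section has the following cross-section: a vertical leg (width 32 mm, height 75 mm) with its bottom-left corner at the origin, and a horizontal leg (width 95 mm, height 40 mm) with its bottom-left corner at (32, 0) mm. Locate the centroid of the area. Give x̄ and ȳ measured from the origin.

x̄ = 54.92 mm, ȳ = 26.77 mm

Part | A | x̄ᵢ | ȳᵢ | A·x̄ᵢ | A·ȳᵢ
vertical leg | 2400.00 | 16.00 | 37.50 | 38400.00 | 90000.00
horizontal leg | 3800.00 | 79.50 | 20.00 | 302100.00 | 76000.00
Σ | 6200.00 |  |  | 340500.00 | 166000.00
x̄ = 340500.00 / 6200.00 = 54.92 mm
ȳ = 166000.00 / 6200.00 = 26.77 mm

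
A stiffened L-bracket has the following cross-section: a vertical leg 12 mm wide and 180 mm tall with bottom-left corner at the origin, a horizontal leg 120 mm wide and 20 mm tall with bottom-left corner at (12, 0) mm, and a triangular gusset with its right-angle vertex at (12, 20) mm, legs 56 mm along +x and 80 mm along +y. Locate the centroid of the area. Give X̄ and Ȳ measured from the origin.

X̄ = 37.42 mm, Ȳ = 47.49 mm

vertical leg: A = 12 × 180 = 2160.00, centroid at (6.00, 90.00).
horizontal leg: A = 120 × 20 = 2400.00, centroid at (72.00, 10.00).
gusset: A = ½·56·80 = 2240.00, centroid at (30.67, 46.67).
ΣA = 6800.00 mm², ΣAX̄ = 254453.33 mm³, ΣAȲ = 322933.33 mm³.
X̄ = 254453.33/6800.00 = 37.42 mm; Ȳ = 322933.33/6800.00 = 47.49 mm.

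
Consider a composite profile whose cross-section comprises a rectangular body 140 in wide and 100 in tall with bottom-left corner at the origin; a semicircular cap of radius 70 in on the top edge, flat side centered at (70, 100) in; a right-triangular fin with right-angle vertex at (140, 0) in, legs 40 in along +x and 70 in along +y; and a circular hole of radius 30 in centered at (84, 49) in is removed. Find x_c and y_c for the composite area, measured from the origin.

x_c = 73.80 in, y_c = 78.57 in

rectangular body: A = 140 × 100 = 14000.00, centroid at (70.00, 50.00).
semicircular top: A = ½π·70² = 7696.90, centroid at (70.00, 129.71).
triangular fin: A = ½·40·70 = 1400.00, centroid at (153.33, 23.33).
hole: A = −π·30² = -2827.43, centroid at (84.00, 49.00).
ΣA = 20269.47 in², ΣAx_c = 1495945.40 in³, ΣAy_c = 1592479.30 in³.
x_c = 1495945.40/20269.47 = 73.80 in; y_c = 1592479.30/20269.47 = 78.57 in.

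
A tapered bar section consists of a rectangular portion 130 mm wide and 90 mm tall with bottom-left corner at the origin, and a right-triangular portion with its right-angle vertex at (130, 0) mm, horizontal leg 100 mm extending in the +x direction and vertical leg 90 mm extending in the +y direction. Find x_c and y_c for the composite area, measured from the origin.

x_c = 92.31 mm, y_c = 40.83 mm

rectangular portion: A = 130 × 90 = 11700.00, centroid at (65.00, 45.00).
triangular portion: A = ½·100·90 = 4500.00, centroid at (163.33, 30.00).
ΣA = 16200.00 mm²
ΣAx_c = (11700.00)(65.00) + (4500.00)(163.33) = 1495500.00 mm³
ΣAy_c = (11700.00)(45.00) + (4500.00)(30.00) = 661500.00 mm³
x_c = 1495500.00 / 16200.00 = 92.31 mm
y_c = 661500.00 / 16200.00 = 40.83 mm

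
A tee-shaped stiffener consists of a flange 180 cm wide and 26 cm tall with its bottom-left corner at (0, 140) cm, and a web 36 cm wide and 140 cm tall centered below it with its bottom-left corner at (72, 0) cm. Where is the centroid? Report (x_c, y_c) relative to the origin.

x_c = 90.00 cm, y_c = 109.96 cm

web: A = 36 × 140 = 5040.00, centroid at (90.00, 70.00).
flange: A = 180 × 26 = 4680.00, centroid at (90.00, 153.00).
ΣA = 9720.00 cm²
ΣAx_c = (5040.00)(90.00) + (4680.00)(90.00) = 874800.00 cm³
ΣAy_c = (5040.00)(70.00) + (4680.00)(153.00) = 1068840.00 cm³
x_c = 874800.00 / 9720.00 = 90.00 cm
y_c = 1068840.00 / 9720.00 = 109.96 cm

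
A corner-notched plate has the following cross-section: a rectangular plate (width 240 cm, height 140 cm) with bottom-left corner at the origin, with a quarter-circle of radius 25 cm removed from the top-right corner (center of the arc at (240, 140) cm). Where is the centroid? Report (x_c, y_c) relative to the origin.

x_c = 118.38 cm, y_c = 69.12 cm

plate: A = 240 × 140 = 33600.00, centroid at (120.00, 70.00).
removed quarter-circle: A = −¼π·25² = -490.87, centroid at (229.39, 129.39).
ΣA = 33109.13 cm²
ΣAx_c = (33600.00)(120.00) + (-490.87)(229.39) = 3919398.61 cm³
ΣAy_c = (33600.00)(70.00) + (-490.87)(129.39) = 2288485.99 cm³
x_c = 3919398.61 / 33109.13 = 118.38 cm
y_c = 2288485.99 / 33109.13 = 69.12 cm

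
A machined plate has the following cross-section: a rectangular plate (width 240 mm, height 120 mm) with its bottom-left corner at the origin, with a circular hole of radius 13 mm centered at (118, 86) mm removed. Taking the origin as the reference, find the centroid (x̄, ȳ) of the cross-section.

plate: A = 240 × 120 = 28800.00, centroid at (120.00, 60.00).
hole: A = −π·13² = -530.93, centroid at (118.00, 86.00).
ΣA = 28269.07 mm², ΣAx̄ = 3393350.36 mm³, ΣAȳ = 1682340.09 mm³.
x̄ = 3393350.36/28269.07 = 120.04 mm; ȳ = 1682340.09/28269.07 = 59.51 mm.

x̄ = 120.04 mm, ȳ = 59.51 mm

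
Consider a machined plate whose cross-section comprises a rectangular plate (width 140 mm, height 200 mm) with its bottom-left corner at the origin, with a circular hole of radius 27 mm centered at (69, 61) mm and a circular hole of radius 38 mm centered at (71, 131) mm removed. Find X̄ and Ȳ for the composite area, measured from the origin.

X̄ = 69.89 mm, Ȳ = 97.58 mm

plate: A = 140 × 200 = 28000.00, centroid at (70.00, 100.00).
hole 1: A = −π·27² = -2290.22, centroid at (69.00, 61.00).
hole 2: A = −π·38² = -4536.46, centroid at (71.00, 131.00).
ΣA = 21173.32 mm²
ΣAX̄ = (28000.00)(70.00) + (-2290.22)(69.00) + (-4536.46)(71.00) = 1479886.10 mm³
ΣAȲ = (28000.00)(100.00) + (-2290.22)(61.00) + (-4536.46)(131.00) = 2066020.28 mm³
X̄ = 1479886.10 / 21173.32 = 69.89 mm
Ȳ = 2066020.28 / 21173.32 = 97.58 mm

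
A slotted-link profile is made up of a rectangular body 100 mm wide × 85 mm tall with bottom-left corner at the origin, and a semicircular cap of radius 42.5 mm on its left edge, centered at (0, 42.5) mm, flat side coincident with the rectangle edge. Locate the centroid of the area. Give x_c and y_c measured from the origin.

x_c = 32.97 mm, y_c = 42.50 mm

Part | A | x̄ᵢ | ȳᵢ | A·x̄ᵢ | A·ȳᵢ
rectangular body | 8500.00 | 50.00 | 42.50 | 425000.00 | 361250.00
semicircular end | 2837.25 | -18.04 | 42.50 | -51177.08 | 120583.16
Σ | 11337.25 |  |  | 373822.92 | 481833.16
x_c = 373822.92 / 11337.25 = 32.97 mm
y_c = 481833.16 / 11337.25 = 42.50 mm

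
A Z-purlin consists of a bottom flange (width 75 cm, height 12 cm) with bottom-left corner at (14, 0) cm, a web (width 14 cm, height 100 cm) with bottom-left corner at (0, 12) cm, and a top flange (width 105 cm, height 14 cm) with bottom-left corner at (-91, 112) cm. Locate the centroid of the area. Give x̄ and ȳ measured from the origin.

bottom flange: A = 75 × 12 = 900.00, centroid at (51.50, 6.00).
web: A = 14 × 100 = 1400.00, centroid at (7.00, 62.00).
top flange: A = 105 × 14 = 1470.00, centroid at (-38.50, 119.00).
ΣA = 3770.00 cm²
ΣAx̄ = (900.00)(51.50) + (1400.00)(7.00) + (1470.00)(-38.50) = -445.00 cm³
ΣAȳ = (900.00)(6.00) + (1400.00)(62.00) + (1470.00)(119.00) = 267130.00 cm³
x̄ = -445.00 / 3770.00 = -0.12 cm
ȳ = 267130.00 / 3770.00 = 70.86 cm

x̄ = -0.12 cm, ȳ = 70.86 cm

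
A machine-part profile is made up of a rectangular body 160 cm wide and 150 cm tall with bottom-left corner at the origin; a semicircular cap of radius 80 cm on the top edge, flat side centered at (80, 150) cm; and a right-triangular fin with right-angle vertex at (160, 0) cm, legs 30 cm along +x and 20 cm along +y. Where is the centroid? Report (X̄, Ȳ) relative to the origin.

rectangular body: A = 160 × 150 = 24000.00, centroid at (80.00, 75.00).
semicircular top: A = ½π·80² = 10053.10, centroid at (80.00, 183.95).
triangular fin: A = ½·30·20 = 300.00, centroid at (170.00, 6.67).
ΣA = 34353.10 cm²
ΣAX̄ = (24000.00)(80.00) + (10053.10)(80.00) + (300.00)(170.00) = 2775247.72 cm³
ΣAȲ = (24000.00)(75.00) + (10053.10)(183.95) + (300.00)(6.67) = 3651297.81 cm³
X̄ = 2775247.72 / 34353.10 = 80.79 cm
Ȳ = 3651297.81 / 34353.10 = 106.29 cm

X̄ = 80.79 cm, Ȳ = 106.29 cm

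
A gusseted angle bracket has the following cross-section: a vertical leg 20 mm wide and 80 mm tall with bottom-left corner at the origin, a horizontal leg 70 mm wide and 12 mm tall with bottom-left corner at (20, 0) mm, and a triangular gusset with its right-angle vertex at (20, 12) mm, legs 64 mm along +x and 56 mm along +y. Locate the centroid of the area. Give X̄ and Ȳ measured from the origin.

vertical leg: A = 20 × 80 = 1600.00, centroid at (10.00, 40.00).
horizontal leg: A = 70 × 12 = 840.00, centroid at (55.00, 6.00).
gusset: A = ½·64·56 = 1792.00, centroid at (41.33, 30.67).
ΣA = 4232.00 mm²
ΣAX̄ = (1600.00)(10.00) + (840.00)(55.00) + (1792.00)(41.33) = 136269.33 mm³
ΣAȲ = (1600.00)(40.00) + (840.00)(6.00) + (1792.00)(30.67) = 123994.67 mm³
X̄ = 136269.33 / 4232.00 = 32.20 mm
Ȳ = 123994.67 / 4232.00 = 29.30 mm

X̄ = 32.20 mm, Ȳ = 29.30 mm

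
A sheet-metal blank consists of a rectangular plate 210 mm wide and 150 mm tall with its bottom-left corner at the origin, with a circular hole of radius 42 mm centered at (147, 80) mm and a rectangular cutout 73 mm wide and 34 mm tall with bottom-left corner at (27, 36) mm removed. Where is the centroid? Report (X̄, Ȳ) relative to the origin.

plate: A = 210 × 150 = 31500.00, centroid at (105.00, 75.00).
hole 1: A = −π·42² = -5541.77, centroid at (147.00, 80.00).
hole 2: A = −(73 × 34) = -2482.00, centroid at (63.50, 53.00).
ΣA = 23476.23 mm², ΣAX̄ = 2335252.89 mm³, ΣAȲ = 1787612.44 mm³.
X̄ = 2335252.89/23476.23 = 99.47 mm; Ȳ = 1787612.44/23476.23 = 76.15 mm.

X̄ = 99.47 mm, Ȳ = 76.15 mm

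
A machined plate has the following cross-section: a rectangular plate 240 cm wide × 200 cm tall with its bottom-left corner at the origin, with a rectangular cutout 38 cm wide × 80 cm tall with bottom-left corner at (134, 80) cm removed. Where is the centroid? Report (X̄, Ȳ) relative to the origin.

Part | A | x̄ᵢ | ȳᵢ | A·x̄ᵢ | A·ȳᵢ
plate | 48000.00 | 120.00 | 100.00 | 5760000.00 | 4800000.00
hole | -3040.00 | 153.00 | 120.00 | -465120.00 | -364800.00
Σ | 44960.00 |  |  | 5294880.00 | 4435200.00
X̄ = 5294880.00 / 44960.00 = 117.77 cm
Ȳ = 4435200.00 / 44960.00 = 98.65 cm

X̄ = 117.77 cm, Ȳ = 98.65 cm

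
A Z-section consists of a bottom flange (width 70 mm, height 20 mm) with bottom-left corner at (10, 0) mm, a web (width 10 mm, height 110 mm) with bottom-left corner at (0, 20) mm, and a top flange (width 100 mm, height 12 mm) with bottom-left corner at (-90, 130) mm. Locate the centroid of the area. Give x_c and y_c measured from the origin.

x_c = 5.54 mm, y_c = 70.19 mm

bottom flange: A = 70 × 20 = 1400.00, centroid at (45.00, 10.00).
web: A = 10 × 110 = 1100.00, centroid at (5.00, 75.00).
top flange: A = 100 × 12 = 1200.00, centroid at (-40.00, 136.00).
ΣA = 3700.00 mm², ΣAx_c = 20500.00 mm³, ΣAy_c = 259700.00 mm³.
x_c = 20500.00/3700.00 = 5.54 mm; y_c = 259700.00/3700.00 = 70.19 mm.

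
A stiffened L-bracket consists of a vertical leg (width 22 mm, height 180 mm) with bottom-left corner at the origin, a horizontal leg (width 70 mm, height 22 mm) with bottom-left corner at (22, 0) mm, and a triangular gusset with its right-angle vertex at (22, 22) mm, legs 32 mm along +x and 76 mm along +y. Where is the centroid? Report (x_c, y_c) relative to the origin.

vertical leg: A = 22 × 180 = 3960.00, centroid at (11.00, 90.00).
horizontal leg: A = 70 × 22 = 1540.00, centroid at (57.00, 11.00).
gusset: A = ½·32·76 = 1216.00, centroid at (32.67, 47.33).
ΣA = 6716.00 mm²
ΣAx_c = (3960.00)(11.00) + (1540.00)(57.00) + (1216.00)(32.67) = 171062.67 mm³
ΣAy_c = (3960.00)(90.00) + (1540.00)(11.00) + (1216.00)(47.33) = 430897.33 mm³
x_c = 171062.67 / 6716.00 = 25.47 mm
y_c = 430897.33 / 6716.00 = 64.16 mm

x_c = 25.47 mm, y_c = 64.16 mm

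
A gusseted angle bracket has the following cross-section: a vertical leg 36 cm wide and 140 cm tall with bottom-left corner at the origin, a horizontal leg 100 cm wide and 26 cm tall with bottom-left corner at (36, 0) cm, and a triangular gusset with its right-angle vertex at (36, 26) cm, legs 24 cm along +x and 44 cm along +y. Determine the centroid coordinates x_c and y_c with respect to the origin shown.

x_c = 41.33 cm, y_c = 49.96 cm

vertical leg: A = 36 × 140 = 5040.00, centroid at (18.00, 70.00).
horizontal leg: A = 100 × 26 = 2600.00, centroid at (86.00, 13.00).
gusset: A = ½·24·44 = 528.00, centroid at (44.00, 40.67).
ΣA = 8168.00 cm²
ΣAx_c = (5040.00)(18.00) + (2600.00)(86.00) + (528.00)(44.00) = 337552.00 cm³
ΣAy_c = (5040.00)(70.00) + (2600.00)(13.00) + (528.00)(40.67) = 408072.00 cm³
x_c = 337552.00 / 8168.00 = 41.33 cm
y_c = 408072.00 / 8168.00 = 49.96 cm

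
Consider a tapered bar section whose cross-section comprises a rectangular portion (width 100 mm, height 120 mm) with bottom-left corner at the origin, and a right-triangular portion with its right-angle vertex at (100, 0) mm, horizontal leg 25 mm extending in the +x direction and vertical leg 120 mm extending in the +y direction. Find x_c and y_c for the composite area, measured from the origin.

Part | A | x̄ᵢ | ȳᵢ | A·x̄ᵢ | A·ȳᵢ
rectangular portion | 12000.00 | 50.00 | 60.00 | 600000.00 | 720000.00
triangular portion | 1500.00 | 108.33 | 40.00 | 162500.00 | 60000.00
Σ | 13500.00 |  |  | 762500.00 | 780000.00
x_c = 762500.00 / 13500.00 = 56.48 mm
y_c = 780000.00 / 13500.00 = 57.78 mm

x_c = 56.48 mm, y_c = 57.78 mm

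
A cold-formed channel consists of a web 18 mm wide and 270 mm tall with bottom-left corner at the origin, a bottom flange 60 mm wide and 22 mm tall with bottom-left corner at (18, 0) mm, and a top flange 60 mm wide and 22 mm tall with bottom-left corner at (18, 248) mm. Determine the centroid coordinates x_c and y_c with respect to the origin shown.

x_c = 22.73 mm, y_c = 135.00 mm

web: A = 18 × 270 = 4860.00, centroid at (9.00, 135.00).
bottom flange: A = 60 × 22 = 1320.00, centroid at (48.00, 11.00).
top flange: A = 60 × 22 = 1320.00, centroid at (48.00, 259.00).
ΣA = 7500.00 mm², ΣAx_c = 170460.00 mm³, ΣAy_c = 1012500.00 mm³.
x_c = 170460.00/7500.00 = 22.73 mm; y_c = 1012500.00/7500.00 = 135.00 mm.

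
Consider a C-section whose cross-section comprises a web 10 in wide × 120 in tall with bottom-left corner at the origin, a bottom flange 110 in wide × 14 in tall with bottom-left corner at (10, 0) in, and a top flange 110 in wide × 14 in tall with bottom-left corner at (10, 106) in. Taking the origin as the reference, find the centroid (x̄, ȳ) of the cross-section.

web: A = 10 × 120 = 1200.00, centroid at (5.00, 60.00).
bottom flange: A = 110 × 14 = 1540.00, centroid at (65.00, 7.00).
top flange: A = 110 × 14 = 1540.00, centroid at (65.00, 113.00).
ΣA = 4280.00 in²
ΣAx̄ = (1200.00)(5.00) + (1540.00)(65.00) + (1540.00)(65.00) = 206200.00 in³
ΣAȳ = (1200.00)(60.00) + (1540.00)(7.00) + (1540.00)(113.00) = 256800.00 in³
x̄ = 206200.00 / 4280.00 = 48.18 in
ȳ = 256800.00 / 4280.00 = 60.00 in

x̄ = 48.18 in, ȳ = 60.00 in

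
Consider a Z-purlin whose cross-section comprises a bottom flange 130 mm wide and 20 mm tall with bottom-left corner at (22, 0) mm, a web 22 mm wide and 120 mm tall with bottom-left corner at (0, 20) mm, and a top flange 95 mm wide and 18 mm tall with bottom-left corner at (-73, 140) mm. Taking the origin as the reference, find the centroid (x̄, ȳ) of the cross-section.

bottom flange: A = 130 × 20 = 2600.00, centroid at (87.00, 10.00).
web: A = 22 × 120 = 2640.00, centroid at (11.00, 80.00).
top flange: A = 95 × 18 = 1710.00, centroid at (-25.50, 149.00).
ΣA = 6950.00 mm²
ΣAx̄ = (2600.00)(87.00) + (2640.00)(11.00) + (1710.00)(-25.50) = 211635.00 mm³
ΣAȳ = (2600.00)(10.00) + (2640.00)(80.00) + (1710.00)(149.00) = 491990.00 mm³
x̄ = 211635.00 / 6950.00 = 30.45 mm
ȳ = 491990.00 / 6950.00 = 70.79 mm

x̄ = 30.45 mm, ȳ = 70.79 mm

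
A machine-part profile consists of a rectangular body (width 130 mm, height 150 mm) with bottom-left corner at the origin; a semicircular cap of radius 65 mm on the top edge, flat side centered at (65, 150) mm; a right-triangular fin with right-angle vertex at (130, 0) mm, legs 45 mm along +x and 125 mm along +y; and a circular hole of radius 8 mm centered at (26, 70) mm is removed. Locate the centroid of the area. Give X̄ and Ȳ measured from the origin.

rectangular body: A = 130 × 150 = 19500.00, centroid at (65.00, 75.00).
semicircular top: A = ½π·65² = 6636.61, centroid at (65.00, 177.59).
triangular fin: A = ½·45·125 = 2812.50, centroid at (145.00, 41.67).
hole: A = −π·8² = -201.06, centroid at (26.00, 70.00).
ΣA = 28748.05 mm², ΣAX̄ = 2101464.83 mm³, ΣAȲ = 2744188.67 mm³.
X̄ = 2101464.83/28748.05 = 73.10 mm; Ȳ = 2744188.67/28748.05 = 95.46 mm.

X̄ = 73.10 mm, Ȳ = 95.46 mm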